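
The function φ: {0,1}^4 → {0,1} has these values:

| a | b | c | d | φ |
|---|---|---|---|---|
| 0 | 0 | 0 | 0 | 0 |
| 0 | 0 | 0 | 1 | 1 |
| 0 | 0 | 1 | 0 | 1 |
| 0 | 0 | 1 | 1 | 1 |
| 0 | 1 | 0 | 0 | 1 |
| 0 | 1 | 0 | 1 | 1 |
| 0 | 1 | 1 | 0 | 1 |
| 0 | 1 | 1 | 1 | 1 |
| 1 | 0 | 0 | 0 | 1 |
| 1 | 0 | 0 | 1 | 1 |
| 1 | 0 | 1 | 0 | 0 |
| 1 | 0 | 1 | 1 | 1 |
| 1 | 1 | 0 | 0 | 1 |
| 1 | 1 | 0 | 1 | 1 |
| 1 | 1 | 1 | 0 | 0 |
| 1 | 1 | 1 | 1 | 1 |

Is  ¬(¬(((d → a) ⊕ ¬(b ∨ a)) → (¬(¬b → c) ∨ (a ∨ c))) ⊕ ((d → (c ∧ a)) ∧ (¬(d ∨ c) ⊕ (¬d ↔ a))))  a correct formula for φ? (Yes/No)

Check the formula against φ row by row:
  a=0, b=0, c=0, d=0: formula gives 0, φ = 0 ✓
  a=0, b=0, c=0, d=1: formula gives 1, φ = 1 ✓
  a=0, b=0, c=1, d=0: formula gives 1, φ = 1 ✓
  a=0, b=0, c=1, d=1: formula gives 1, φ = 1 ✓
  … (the remaining 12 rows also agree.)
No disagreement on any input; they are logically equivalent.

Yes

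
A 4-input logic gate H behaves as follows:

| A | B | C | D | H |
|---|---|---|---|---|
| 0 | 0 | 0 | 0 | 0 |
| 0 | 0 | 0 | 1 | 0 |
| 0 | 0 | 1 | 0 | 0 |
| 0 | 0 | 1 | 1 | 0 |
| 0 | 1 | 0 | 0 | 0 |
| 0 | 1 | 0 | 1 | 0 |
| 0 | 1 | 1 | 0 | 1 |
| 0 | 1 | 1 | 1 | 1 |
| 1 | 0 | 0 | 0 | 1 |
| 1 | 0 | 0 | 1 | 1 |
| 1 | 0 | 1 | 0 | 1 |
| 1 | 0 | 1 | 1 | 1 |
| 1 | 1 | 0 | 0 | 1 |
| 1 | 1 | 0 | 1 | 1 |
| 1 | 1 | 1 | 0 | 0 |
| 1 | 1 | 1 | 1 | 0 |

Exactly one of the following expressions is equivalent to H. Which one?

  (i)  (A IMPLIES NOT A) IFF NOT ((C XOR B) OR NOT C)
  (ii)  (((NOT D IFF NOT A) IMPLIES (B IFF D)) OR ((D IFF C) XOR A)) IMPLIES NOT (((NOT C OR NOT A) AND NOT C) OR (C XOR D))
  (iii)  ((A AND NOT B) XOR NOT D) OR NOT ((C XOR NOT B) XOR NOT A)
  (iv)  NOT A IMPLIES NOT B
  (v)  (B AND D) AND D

i

(ii): at (0,0,1,1) it gives 1, but H = 0 — eliminated.
(iii): at (0,0,0,0) it gives 1, but H = 0 — eliminated.
(iv): at (0,0,0,0) it gives 1, but H = 0 — eliminated.
(v): at (0,1,0,1) it gives 1, but H = 0 — eliminated.
Only (i) survives; checking it on all 16 rows confirms it matches H.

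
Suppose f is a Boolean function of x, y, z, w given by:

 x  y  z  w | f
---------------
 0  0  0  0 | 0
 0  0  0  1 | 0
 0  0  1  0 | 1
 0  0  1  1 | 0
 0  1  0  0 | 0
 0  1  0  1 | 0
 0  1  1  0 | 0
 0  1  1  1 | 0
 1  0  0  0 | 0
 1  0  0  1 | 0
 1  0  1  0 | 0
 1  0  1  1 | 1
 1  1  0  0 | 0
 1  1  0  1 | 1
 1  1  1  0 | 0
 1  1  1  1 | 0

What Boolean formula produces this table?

f(x, y, z, w) = ((((~x & ~y) & z) & ~w) | (((x & ~y) & z) & w)) | (((x & y) & ~z) & w)

The 1-rows are (0,0,1,0), (1,0,1,1), (1,1,0,1). Each contributes one minterm — ¬x·¬y·z·¬w; x·¬y·z·w; x·y·¬z·w — and their disjunction is a sum-of-products form of f.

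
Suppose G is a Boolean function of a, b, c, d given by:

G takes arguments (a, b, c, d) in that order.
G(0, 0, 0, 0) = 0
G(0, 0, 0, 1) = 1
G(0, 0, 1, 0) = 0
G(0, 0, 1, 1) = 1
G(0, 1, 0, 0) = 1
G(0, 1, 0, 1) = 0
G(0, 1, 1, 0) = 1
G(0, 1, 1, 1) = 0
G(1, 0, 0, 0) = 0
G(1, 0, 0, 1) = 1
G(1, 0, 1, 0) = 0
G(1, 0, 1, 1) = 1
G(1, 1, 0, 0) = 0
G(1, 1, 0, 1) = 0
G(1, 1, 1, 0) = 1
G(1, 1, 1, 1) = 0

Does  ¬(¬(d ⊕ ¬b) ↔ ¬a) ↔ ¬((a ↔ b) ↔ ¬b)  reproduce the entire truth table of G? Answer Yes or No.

No

Evaluate ¬(¬(d ⊕ ¬b) ↔ ¬a) ↔ ¬((a ↔ b) ↔ ¬b) on each row and compare to G:
  a=0, b=0, c=0, d=0: formula gives 0, G = 0 ✓
  a=0, b=0, c=0, d=1: formula gives 1, G = 1 ✓
  a=0, b=0, c=1, d=0: formula gives 0, G = 0 ✓
  a=0, b=0, c=1, d=1: formula gives 1, G = 1 ✓
  …
  a=1, b=1, c=0, d=0: formula gives 1, but G = 0 ✗
Since they disagree at (1,1,0,0), the expression is not a correct formula for G.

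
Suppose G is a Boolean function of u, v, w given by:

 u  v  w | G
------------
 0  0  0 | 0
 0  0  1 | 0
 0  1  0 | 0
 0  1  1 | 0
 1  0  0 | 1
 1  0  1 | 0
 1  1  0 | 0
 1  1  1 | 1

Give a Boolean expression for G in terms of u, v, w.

G(u, v, w) = ((u and not v) and not w) or ((u and v) and w)

Collect the rows where G=1 — (1,0,0), (1,1,1) — and write one minterm per row: u·¬v·¬w, u·v·w. Their union (logical OR) reproduces the table exactly.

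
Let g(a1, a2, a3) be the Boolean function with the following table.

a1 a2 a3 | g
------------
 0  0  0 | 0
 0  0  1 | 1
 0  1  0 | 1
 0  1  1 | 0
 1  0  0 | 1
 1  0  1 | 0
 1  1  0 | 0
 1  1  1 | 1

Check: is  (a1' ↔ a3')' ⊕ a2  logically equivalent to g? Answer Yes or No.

Yes

Check the formula against g row by row:
  a1=0, a2=0, a3=0: formula gives 0, g = 0 ✓
  a1=0, a2=0, a3=1: formula gives 1, g = 1 ✓
  a1=0, a2=1, a3=0: formula gives 1, g = 1 ✓
  a1=0, a2=1, a3=1: formula gives 0, g = 0 ✓
  a1=1, a2=0, a3=0: formula gives 1, g = 1 ✓
  …and likewise for the remaining 3 rows.
No disagreement on any input; they are logically equivalent.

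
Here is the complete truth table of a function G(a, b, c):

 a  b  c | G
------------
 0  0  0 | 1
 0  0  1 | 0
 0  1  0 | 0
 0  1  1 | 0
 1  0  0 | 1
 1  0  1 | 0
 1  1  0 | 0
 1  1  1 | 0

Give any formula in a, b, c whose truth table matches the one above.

G(a, b, c) = ((a' · b') · c') + ((a · b') · c')

The 1-rows are (0,0,0), (1,0,0). Each contributes one minterm — ¬a·¬b·¬c; a·¬b·¬c — and their disjunction is a sum-of-products form of G.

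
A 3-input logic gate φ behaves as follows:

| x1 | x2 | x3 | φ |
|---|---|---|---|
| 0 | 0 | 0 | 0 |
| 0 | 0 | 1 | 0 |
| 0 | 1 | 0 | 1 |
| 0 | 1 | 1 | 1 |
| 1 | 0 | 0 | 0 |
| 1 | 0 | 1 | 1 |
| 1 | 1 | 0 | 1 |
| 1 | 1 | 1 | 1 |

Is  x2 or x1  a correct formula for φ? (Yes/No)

No

Evaluate x2 or x1 on each row and compare to φ:
  x1=0, x2=0, x3=0: formula gives 0, φ = 0 ✓
  x1=0, x2=0, x3=1: formula gives 0, φ = 0 ✓
  x1=0, x2=1, x3=0: formula gives 1, φ = 1 ✓
  x1=0, x2=1, x3=1: formula gives 1, φ = 1 ✓
  x1=1, x2=0, x3=0: formula gives 1, but φ = 0 ✗
Since they disagree at (1,0,0), the expression is not a correct formula for φ.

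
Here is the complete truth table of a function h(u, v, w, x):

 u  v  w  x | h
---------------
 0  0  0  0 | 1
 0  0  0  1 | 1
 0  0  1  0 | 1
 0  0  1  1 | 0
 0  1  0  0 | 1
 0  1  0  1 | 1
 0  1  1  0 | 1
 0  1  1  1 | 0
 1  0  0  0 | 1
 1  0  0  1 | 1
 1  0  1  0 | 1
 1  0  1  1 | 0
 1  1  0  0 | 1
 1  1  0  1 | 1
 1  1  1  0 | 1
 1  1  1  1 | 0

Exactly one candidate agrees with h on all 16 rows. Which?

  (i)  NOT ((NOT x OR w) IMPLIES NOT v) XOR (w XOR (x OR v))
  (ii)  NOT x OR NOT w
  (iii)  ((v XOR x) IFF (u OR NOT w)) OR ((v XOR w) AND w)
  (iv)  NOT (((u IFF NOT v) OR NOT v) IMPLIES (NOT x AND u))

ii

(i) disagrees with h on (0,0,0,0) (formula → 0, table → 1); rule it out.
(iii) disagrees with h on (0,0,0,0) (formula → 0, table → 1); rule it out.
(iv) disagrees with h on (0,0,1,1) (formula → 1, table → 0); rule it out.
(ii) is the remaining candidate, and it agrees with h on all 16 inputs.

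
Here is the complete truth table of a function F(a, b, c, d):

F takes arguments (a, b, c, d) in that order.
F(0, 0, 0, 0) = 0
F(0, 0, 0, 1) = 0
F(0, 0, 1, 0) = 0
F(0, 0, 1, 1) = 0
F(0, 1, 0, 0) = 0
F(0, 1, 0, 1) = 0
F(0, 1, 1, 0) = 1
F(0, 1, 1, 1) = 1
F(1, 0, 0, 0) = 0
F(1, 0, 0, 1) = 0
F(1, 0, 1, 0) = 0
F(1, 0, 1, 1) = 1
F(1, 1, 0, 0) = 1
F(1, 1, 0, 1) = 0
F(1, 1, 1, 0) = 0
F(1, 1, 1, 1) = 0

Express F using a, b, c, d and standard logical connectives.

F(a, b, c, d) = (((((not a and b) and c) and not d) or (((not a and b) and c) and d)) or (((a and not b) and c) and d)) or (((a and b) and not c) and not d)

The 1-rows are (0,1,1,0), (0,1,1,1), (1,0,1,1), (1,1,0,0). Each contributes one minterm — ¬a·b·c·¬d; ¬a·b·c·d; a·¬b·c·d; a·b·¬c·¬d — and their disjunction is a sum-of-products form of F.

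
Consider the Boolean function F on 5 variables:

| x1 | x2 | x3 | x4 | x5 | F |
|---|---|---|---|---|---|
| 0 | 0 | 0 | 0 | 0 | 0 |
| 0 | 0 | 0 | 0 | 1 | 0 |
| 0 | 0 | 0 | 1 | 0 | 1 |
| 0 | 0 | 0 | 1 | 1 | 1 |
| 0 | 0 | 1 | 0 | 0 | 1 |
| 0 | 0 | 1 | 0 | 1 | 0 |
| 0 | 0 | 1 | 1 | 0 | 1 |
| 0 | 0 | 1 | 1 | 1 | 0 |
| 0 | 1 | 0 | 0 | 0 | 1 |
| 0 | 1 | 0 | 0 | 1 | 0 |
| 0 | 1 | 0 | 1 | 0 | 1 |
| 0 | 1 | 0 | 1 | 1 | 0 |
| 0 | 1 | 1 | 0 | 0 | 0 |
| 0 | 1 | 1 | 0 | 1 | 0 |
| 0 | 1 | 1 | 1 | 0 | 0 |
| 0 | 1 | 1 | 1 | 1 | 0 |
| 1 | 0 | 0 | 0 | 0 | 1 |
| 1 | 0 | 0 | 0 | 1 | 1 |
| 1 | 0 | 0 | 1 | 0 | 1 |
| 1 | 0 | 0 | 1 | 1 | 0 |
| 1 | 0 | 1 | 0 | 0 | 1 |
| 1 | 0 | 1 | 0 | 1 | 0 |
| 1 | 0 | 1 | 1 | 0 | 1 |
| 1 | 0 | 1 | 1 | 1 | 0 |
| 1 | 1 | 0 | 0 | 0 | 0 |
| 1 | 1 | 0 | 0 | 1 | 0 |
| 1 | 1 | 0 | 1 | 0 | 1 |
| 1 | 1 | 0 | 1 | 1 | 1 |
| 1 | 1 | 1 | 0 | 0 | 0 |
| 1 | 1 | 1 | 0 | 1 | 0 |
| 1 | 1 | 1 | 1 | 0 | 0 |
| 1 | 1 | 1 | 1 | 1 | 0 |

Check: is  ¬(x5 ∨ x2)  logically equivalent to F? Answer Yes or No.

Check the formula against F row by row:
  x1=0, x2=0, x3=0, x4=0, x5=0: formula gives 1, but F = 0 ✗
Since they disagree at (0,0,0,0,0), the expression is not a correct formula for F.

No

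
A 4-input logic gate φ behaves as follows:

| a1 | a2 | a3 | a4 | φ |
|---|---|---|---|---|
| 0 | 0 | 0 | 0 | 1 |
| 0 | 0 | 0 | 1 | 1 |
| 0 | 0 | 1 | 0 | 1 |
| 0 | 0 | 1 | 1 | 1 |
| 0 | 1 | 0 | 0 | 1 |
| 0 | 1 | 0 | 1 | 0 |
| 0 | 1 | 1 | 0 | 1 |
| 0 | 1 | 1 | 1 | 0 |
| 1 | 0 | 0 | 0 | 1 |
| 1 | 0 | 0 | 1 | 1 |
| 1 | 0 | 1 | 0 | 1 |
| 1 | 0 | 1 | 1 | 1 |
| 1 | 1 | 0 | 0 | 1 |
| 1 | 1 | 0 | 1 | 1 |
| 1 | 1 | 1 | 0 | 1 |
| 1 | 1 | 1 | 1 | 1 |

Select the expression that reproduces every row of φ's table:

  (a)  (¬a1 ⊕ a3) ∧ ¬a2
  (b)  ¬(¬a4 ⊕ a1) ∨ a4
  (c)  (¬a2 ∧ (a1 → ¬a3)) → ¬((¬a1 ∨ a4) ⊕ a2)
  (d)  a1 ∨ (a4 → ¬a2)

d

(a) fails at (0,0,1,0): the formula yields 0, φ is 1.
(b) fails at (0,0,0,0): the formula yields 0, φ is 1.
(c) fails at (0,0,0,0): the formula yields 0, φ is 1.
Only (d) survives; checking it on all 16 rows confirms it matches φ.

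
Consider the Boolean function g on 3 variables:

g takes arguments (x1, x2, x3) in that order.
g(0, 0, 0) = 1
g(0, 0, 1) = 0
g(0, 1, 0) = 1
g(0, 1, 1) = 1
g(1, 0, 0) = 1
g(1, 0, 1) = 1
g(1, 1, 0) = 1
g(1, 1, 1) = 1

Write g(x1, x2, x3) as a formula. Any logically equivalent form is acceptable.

g is 0 on exactly one input, (0,0,1), whose minterm is ¬x1·¬x2·x3. So g is the negation of that single conjunction.

g(x1, x2, x3) = ¬((¬x1 ∧ ¬x2) ∧ x3)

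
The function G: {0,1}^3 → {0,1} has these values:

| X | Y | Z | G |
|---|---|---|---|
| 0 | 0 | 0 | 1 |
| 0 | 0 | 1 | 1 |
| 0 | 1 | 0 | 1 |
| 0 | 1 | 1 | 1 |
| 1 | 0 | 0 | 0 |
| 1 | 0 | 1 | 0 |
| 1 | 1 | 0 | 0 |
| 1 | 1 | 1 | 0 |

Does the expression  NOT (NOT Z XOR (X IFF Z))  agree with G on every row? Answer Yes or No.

Yes

Check the formula against G row by row:
  X=0, Y=0, Z=0: formula gives 1, G = 1 ✓
  X=0, Y=0, Z=1: formula gives 1, G = 1 ✓
  X=0, Y=1, Z=0: formula gives 1, G = 1 ✓
  X=0, Y=1, Z=1: formula gives 1, G = 1 ✓
  X=1, Y=0, Z=0: formula gives 0, G = 0 ✓
  …and likewise for the remaining 3 rows.
No disagreement on any input; they are logically equivalent.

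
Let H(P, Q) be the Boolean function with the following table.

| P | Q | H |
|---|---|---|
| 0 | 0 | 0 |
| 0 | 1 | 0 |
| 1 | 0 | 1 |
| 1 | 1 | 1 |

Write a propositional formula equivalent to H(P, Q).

H=1 on 2 inputs: (1,0), (1,1). Reading each as a conjunction of literals (P·¬Q, P·Q) and taking the OR gives the canonical DNF.

H(P, Q) = (P AND NOT Q) OR (P AND Q)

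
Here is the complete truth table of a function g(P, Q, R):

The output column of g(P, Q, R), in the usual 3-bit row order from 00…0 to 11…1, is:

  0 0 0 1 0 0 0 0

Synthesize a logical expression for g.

g is 1 on exactly one input, (0,1,1), whose minterm is ¬P·Q·R. So g is just that conjunction.

g(P, Q, R) = (P' · Q) · R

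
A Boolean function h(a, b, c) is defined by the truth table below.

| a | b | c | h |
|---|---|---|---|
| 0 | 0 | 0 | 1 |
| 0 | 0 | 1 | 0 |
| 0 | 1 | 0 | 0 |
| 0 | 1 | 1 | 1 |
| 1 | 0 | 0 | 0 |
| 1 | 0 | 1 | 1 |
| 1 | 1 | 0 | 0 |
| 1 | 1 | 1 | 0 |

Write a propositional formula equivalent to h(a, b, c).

h(a, b, c) = (((¬a ∧ ¬b) ∧ ¬c) ∨ ((¬a ∧ b) ∧ c)) ∨ ((a ∧ ¬b) ∧ c)

Collect the rows where h=1 — (0,0,0), (0,1,1), (1,0,1) — and write one minterm per row: ¬a·¬b·¬c, ¬a·b·c, a·¬b·c. Their union (logical OR) reproduces the table exactly.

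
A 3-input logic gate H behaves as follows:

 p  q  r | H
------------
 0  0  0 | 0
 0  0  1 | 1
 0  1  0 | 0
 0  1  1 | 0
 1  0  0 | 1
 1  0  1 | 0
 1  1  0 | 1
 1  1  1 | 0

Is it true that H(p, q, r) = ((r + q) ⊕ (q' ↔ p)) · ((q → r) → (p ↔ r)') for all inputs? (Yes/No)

Yes

Evaluate ((r + q) ⊕ (q' ↔ p)) · ((q → r) → (p ↔ r)') on each row and compare to H:
  p=0, q=0, r=0: formula gives 0, H = 0 ✓
  p=0, q=0, r=1: formula gives 1, H = 1 ✓
  p=0, q=1, r=0: formula gives 0, H = 0 ✓
  p=0, q=1, r=1: formula gives 0, H = 0 ✓
  p=1, q=0, r=0: formula gives 1, H = 1 ✓
  … (the remaining 3 rows also agree.)
Every row agrees, so the formula is equivalent.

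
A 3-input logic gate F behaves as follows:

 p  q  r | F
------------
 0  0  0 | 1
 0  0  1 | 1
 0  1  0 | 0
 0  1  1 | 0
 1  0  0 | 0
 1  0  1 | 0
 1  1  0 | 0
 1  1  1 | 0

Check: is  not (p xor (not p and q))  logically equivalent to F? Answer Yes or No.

Check the formula against F row by row:
  p=0, q=0, r=0: formula gives 1, F = 1 ✓
  p=0, q=0, r=1: formula gives 1, F = 1 ✓
  p=0, q=1, r=0: formula gives 0, F = 0 ✓
  p=0, q=1, r=1: formula gives 0, F = 0 ✓
  p=1, q=0, r=0: formula gives 0, F = 0 ✓
  …and likewise for the remaining 3 rows.
All 8 rows match — the expression computes F exactly.

Yes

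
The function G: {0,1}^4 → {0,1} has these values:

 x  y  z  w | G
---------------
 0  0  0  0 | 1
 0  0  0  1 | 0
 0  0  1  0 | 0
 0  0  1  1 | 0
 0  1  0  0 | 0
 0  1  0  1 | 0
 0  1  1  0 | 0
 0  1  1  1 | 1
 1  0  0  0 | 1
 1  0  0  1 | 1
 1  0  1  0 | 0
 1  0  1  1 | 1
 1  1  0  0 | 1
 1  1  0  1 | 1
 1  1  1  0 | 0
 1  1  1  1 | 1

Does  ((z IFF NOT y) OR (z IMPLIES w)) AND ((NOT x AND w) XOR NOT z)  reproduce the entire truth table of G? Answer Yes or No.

No

Test each input against both G and the formula:
  x=0, y=0, z=0, w=0: formula gives 1, G = 1 ✓
  x=0, y=0, z=0, w=1: formula gives 0, G = 0 ✓
  x=0, y=0, z=1, w=0: formula gives 0, G = 0 ✓
  x=0, y=0, z=1, w=1: formula gives 1, but G = 0 ✗
Since they disagree at (0,0,1,1), the expression is not a correct formula for G.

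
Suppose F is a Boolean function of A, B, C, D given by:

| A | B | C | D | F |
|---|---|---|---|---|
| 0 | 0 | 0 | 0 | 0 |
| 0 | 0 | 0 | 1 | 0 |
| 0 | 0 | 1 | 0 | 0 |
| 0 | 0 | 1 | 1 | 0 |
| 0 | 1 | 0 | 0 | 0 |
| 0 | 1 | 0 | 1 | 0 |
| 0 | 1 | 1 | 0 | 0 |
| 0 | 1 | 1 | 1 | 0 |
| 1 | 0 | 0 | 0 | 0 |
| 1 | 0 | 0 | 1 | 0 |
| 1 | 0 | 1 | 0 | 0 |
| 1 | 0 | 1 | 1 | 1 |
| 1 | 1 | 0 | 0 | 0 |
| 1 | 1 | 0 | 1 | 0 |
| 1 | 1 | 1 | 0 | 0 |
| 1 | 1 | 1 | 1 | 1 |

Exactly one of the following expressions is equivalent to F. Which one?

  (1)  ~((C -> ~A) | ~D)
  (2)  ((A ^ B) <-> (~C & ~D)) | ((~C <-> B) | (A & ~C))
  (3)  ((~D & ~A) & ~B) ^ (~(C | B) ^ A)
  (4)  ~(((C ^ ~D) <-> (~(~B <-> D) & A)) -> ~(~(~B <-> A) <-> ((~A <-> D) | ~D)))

1

(2) disagrees with F on (0,0,0,1) (formula → 1, table → 0); rule it out.
(3) disagrees with F on (0,0,0,1) (formula → 1, table → 0); rule it out.
(4) disagrees with F on (0,0,0,1) (formula → 1, table → 0); rule it out.
Only (1) survives; checking it on all 16 rows confirms it matches F.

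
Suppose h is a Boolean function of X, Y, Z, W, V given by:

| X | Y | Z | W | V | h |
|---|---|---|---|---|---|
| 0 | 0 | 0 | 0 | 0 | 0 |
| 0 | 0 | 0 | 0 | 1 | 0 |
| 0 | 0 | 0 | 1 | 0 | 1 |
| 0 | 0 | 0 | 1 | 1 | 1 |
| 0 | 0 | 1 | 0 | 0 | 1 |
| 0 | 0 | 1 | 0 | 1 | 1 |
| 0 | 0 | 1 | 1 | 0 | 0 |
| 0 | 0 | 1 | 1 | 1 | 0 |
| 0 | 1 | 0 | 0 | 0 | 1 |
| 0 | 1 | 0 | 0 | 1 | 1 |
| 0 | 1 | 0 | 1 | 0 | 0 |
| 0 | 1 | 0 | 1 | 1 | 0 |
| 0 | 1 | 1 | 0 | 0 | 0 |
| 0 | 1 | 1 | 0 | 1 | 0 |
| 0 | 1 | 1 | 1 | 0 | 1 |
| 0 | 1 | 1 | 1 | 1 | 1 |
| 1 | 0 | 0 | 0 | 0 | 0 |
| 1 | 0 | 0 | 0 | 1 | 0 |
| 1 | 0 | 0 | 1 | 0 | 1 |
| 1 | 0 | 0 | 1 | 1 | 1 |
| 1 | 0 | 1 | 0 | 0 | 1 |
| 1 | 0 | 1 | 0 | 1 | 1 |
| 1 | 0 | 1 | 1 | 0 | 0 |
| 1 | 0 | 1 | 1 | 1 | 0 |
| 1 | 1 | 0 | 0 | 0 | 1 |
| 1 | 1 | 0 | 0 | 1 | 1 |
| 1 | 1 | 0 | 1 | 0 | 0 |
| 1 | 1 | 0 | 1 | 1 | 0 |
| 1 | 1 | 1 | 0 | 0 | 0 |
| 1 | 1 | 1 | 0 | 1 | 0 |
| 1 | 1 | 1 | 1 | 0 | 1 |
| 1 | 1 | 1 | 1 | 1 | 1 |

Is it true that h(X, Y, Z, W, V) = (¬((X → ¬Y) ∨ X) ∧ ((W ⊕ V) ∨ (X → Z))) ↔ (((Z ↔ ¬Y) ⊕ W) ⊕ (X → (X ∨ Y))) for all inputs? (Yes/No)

Test each input against both h and the formula:
  X=0, Y=0, Z=0, W=0, V=0: formula gives 0, h = 0 ✓
  X=0, Y=0, Z=0, W=0, V=1: formula gives 0, h = 0 ✓
  X=0, Y=0, Z=0, W=1, V=0: formula gives 1, h = 1 ✓
  X=0, Y=0, Z=0, W=1, V=1: formula gives 1, h = 1 ✓
  …and likewise for the remaining 28 rows.
No disagreement on any input; they are logically equivalent.

Yes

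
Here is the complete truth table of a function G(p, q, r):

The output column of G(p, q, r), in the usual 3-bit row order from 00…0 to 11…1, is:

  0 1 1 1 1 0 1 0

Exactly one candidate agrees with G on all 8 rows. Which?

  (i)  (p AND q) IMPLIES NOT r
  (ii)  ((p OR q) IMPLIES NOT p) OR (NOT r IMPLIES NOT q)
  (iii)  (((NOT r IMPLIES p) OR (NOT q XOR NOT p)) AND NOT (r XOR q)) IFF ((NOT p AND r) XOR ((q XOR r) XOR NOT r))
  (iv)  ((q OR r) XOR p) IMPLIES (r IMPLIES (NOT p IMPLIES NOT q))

(i) fails at (0,0,0): the formula yields 1, G is 0.
(ii) fails at (0,0,0): the formula yields 1, G is 0.
(iv) fails at (0,0,0): the formula yields 1, G is 0.
Only (iii) survives; checking it on all 8 rows confirms it matches G.

iii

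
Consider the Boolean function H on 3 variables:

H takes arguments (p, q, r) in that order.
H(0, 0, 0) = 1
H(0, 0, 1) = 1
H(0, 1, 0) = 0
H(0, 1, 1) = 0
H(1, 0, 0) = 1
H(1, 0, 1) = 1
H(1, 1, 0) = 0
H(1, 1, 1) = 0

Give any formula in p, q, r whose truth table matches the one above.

The output is the negation of q.

H(p, q, r) = ¬q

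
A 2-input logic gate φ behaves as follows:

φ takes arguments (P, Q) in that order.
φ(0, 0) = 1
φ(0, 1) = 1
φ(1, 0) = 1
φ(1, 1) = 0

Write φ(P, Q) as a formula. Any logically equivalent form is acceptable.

φ(P, Q) = ¬(P ∧ Q)

The output is 0 only when every input is 1 — NAND of all inputs.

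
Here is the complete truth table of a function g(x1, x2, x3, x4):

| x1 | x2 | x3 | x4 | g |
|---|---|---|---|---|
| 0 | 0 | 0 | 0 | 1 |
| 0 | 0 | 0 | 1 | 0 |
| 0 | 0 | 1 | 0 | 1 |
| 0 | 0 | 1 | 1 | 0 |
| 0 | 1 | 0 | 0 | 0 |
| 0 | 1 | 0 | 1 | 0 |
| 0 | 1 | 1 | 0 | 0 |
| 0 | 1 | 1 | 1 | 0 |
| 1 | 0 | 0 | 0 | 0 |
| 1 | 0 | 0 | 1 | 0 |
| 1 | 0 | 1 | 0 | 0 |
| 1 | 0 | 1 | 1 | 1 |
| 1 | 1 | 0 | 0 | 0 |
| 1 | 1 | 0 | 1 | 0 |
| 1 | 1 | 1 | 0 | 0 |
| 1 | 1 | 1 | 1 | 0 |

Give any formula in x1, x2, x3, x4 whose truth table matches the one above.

g(x1, x2, x3, x4) = ((((x1' · x2') · x3') · x4') + (((x1' · x2') · x3) · x4')) + (((x1 · x2') · x3) · x4)

g=1 on 3 inputs: (0,0,0,0), (0,0,1,0), (1,0,1,1). Reading each as a conjunction of literals (¬x1·¬x2·¬x3·¬x4, ¬x1·¬x2·x3·¬x4, x1·¬x2·x3·x4) and taking the OR gives the canonical DNF.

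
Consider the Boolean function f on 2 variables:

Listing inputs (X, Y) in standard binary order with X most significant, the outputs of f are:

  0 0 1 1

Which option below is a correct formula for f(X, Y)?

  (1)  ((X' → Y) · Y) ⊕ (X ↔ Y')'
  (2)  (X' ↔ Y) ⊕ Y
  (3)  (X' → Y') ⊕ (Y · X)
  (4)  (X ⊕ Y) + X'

2

(1) disagrees with f on (0,0) (formula → 1, table → 0); rule it out.
(3) disagrees with f on (0,0) (formula → 1, table → 0); rule it out.
(4) disagrees with f on (0,0) (formula → 1, table → 0); rule it out.
Only (2) survives; checking it on all 4 rows confirms it matches f.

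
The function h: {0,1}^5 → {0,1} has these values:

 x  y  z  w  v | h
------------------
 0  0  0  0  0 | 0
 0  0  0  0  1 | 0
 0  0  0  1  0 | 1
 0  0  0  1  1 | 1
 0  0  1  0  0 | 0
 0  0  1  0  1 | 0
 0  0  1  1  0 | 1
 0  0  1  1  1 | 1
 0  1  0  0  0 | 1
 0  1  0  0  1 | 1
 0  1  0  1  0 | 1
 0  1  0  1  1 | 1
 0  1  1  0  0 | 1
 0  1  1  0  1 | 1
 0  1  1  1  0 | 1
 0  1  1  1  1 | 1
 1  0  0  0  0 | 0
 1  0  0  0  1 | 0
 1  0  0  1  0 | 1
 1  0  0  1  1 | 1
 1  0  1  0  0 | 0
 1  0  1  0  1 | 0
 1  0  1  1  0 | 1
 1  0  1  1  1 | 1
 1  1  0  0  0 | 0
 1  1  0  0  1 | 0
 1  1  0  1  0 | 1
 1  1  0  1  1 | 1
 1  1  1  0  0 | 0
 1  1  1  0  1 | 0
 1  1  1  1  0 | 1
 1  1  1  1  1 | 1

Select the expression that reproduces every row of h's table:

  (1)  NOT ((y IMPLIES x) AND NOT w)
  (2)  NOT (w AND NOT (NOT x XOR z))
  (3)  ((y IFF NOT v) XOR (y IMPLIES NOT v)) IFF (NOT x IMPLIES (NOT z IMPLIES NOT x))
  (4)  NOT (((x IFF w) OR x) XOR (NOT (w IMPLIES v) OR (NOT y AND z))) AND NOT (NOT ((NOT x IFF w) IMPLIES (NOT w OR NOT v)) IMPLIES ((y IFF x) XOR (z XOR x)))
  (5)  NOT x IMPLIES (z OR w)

(2): at (0,0,0,0,0) it gives 1, but h = 0 — eliminated.
(3): at (0,0,0,0,0) it gives 1, but h = 0 — eliminated.
(4): at (0,0,0,1,0) it gives 0, but h = 1 — eliminated.
(5): at (0,0,1,0,0) it gives 1, but h = 0 — eliminated.
That leaves (1). Evaluating it on every row reproduces the table of h exactly.

1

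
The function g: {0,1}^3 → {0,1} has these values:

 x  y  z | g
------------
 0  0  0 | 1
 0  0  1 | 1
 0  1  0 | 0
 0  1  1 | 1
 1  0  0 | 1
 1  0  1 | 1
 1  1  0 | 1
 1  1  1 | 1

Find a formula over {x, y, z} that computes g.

g(x, y, z) = not ((not x and y) and not z)

g is 0 on exactly one input, (0,1,0), whose minterm is ¬x·y·¬z. So g is the negation of that single conjunction.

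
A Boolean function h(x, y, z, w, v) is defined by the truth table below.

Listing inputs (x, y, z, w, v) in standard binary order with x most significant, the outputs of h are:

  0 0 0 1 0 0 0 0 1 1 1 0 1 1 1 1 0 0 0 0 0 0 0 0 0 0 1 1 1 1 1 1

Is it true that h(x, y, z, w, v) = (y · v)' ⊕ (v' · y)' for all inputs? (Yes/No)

No

Test each input against both h and the formula:
  x=0, y=0, z=0, w=0, v=0: formula gives 0, h = 0 ✓
  x=0, y=0, z=0, w=0, v=1: formula gives 0, h = 0 ✓
  x=0, y=0, z=0, w=1, v=0: formula gives 0, h = 0 ✓
  x=0, y=0, z=0, w=1, v=1: formula gives 0, but h = 1 ✗
Since they disagree at (0,0,0,1,1), the expression is not a correct formula for h.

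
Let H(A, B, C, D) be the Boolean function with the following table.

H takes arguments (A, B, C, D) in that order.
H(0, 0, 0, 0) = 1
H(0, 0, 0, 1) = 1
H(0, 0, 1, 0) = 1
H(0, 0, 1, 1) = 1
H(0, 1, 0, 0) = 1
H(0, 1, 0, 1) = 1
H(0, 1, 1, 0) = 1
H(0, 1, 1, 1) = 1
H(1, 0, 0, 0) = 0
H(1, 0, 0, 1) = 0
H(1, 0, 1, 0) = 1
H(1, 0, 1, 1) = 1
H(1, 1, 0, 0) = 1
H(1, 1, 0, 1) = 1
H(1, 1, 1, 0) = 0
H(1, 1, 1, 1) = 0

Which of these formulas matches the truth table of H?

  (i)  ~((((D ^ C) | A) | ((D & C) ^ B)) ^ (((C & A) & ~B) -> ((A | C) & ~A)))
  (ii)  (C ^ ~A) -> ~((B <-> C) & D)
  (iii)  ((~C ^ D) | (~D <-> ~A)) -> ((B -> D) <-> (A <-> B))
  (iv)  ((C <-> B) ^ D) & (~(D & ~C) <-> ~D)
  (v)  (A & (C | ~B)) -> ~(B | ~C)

(i): at (0,0,0,0) it gives 0, but H = 1 — eliminated.
(ii): at (0,0,0,1) it gives 0, but H = 1 — eliminated.
(iii): at (0,1,1,1) it gives 0, but H = 1 — eliminated.
(iv): at (0,0,0,1) it gives 0, but H = 1 — eliminated.
Only (v) survives; checking it on all 16 rows confirms it matches H.

v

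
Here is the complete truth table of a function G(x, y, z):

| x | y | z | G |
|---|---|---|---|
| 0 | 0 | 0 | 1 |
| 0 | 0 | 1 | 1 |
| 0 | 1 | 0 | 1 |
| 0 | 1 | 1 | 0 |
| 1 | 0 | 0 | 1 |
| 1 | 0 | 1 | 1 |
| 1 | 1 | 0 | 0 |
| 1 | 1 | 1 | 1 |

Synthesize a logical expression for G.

G(x, y, z) = ~(((~x & y) & z) | ((x & y) & ~z))

The 0-rows are (0,1,1), (1,1,0). Take each as a conjunction (¬x·y·z, x·y·¬z), form their disjunction, and complement — that gives a formula that is 1 everywhere G is.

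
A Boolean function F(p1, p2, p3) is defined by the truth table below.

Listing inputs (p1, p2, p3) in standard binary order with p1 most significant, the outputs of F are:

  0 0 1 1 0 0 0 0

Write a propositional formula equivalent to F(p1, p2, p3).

F=1 on 2 inputs: (0,1,0), (0,1,1). Reading each as a conjunction of literals (¬p1·p2·¬p3, ¬p1·p2·p3) and taking the OR gives the canonical DNF.

F(p1, p2, p3) = ((NOT p1 AND p2) AND NOT p3) OR ((NOT p1 AND p2) AND p3)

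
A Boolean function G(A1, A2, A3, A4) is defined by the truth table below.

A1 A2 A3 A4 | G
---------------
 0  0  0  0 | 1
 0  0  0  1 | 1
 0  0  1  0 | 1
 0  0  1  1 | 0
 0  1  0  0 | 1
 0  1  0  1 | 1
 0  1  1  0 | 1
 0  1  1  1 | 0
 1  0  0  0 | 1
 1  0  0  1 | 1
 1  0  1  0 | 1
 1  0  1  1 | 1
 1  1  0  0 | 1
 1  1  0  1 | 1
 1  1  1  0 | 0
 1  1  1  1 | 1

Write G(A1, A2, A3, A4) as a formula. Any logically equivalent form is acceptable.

G is 0 on only 3 rows — (0,0,1,1), (0,1,1,1), (1,1,1,0). Writing each as a minterm (¬A1·¬A2·A3·A4, ¬A1·A2·A3·A4, A1·A2·A3·¬A4) and OR-ing them characterizes exactly where G=0, so G is the negation of that disjunction.

G(A1, A2, A3, A4) = not (((((not A1 and not A2) and A3) and A4) or (((not A1 and A2) and A3) and A4)) or (((A1 and A2) and A3) and not A4))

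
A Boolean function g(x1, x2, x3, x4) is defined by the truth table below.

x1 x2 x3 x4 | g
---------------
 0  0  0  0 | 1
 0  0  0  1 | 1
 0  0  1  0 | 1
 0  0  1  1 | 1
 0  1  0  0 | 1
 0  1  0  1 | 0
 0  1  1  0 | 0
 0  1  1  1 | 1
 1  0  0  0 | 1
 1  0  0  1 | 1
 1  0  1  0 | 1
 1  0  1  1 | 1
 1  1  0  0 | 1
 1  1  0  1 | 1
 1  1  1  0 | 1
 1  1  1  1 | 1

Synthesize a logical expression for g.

g(x1, x2, x3, x4) = ¬((((¬x1 ∧ x2) ∧ ¬x3) ∧ x4) ∨ (((¬x1 ∧ x2) ∧ x3) ∧ ¬x4))

g is 0 on only 2 rows — (0,1,0,1), (0,1,1,0). Writing each as a minterm (¬x1·x2·¬x3·x4, ¬x1·x2·x3·¬x4) and OR-ing them characterizes exactly where g=0, so g is the negation of that disjunction.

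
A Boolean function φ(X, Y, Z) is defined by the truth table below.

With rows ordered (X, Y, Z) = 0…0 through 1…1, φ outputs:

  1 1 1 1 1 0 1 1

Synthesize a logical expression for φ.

Only row (1,0,1) gives 0. So φ is 1 everywhere except there — the complement of the minterm X·¬Y·Z.

φ(X, Y, Z) = ~((X & ~Y) & Z)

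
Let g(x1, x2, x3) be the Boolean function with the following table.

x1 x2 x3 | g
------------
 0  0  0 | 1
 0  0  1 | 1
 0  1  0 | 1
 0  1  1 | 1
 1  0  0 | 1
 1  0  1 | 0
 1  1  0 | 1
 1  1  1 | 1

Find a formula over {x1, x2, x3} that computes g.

g(x1, x2, x3) = ¬((x1 ∧ ¬x2) ∧ x3)

g is 0 on exactly one input, (1,0,1), whose minterm is x1·¬x2·x3. So g is the negation of that single conjunction.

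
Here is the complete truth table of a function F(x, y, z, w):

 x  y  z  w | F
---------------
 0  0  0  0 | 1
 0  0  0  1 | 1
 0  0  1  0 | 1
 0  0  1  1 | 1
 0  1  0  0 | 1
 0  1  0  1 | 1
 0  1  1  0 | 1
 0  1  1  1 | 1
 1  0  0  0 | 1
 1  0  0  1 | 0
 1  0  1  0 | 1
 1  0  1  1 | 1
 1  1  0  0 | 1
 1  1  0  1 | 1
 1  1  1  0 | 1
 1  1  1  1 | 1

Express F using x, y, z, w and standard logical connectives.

F(x, y, z, w) = NOT (((x AND NOT y) AND NOT z) AND w)

F is 0 on exactly one input, (1,0,0,1), whose minterm is x·¬y·¬z·w. So F is the negation of that single conjunction.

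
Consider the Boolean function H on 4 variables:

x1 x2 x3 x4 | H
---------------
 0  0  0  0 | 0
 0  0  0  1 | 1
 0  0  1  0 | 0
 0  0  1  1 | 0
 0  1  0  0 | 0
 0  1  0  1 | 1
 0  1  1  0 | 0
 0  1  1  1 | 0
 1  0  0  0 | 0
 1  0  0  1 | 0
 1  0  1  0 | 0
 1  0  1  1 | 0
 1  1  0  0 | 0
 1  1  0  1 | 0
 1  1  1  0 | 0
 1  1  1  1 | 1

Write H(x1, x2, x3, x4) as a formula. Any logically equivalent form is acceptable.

H(x1, x2, x3, x4) = ((((NOT x1 AND NOT x2) AND NOT x3) AND x4) OR (((NOT x1 AND x2) AND NOT x3) AND x4)) OR (((x1 AND x2) AND x3) AND x4)

Collect the rows where H=1 — (0,0,0,1), (0,1,0,1), (1,1,1,1) — and write one minterm per row: ¬x1·¬x2·¬x3·x4, ¬x1·x2·¬x3·x4, x1·x2·x3·x4. Their union (logical OR) reproduces the table exactly.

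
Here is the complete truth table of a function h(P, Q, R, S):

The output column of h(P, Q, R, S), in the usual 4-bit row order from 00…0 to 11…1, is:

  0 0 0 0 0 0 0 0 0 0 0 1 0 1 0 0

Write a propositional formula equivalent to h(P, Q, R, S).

h(P, Q, R, S) = (((P & ~Q) & R) & S) | (((P & Q) & ~R) & S)

The 1-rows are (1,0,1,1), (1,1,0,1). Each contributes one minterm — P·¬Q·R·S; P·Q·¬R·S — and their disjunction is a sum-of-products form of h.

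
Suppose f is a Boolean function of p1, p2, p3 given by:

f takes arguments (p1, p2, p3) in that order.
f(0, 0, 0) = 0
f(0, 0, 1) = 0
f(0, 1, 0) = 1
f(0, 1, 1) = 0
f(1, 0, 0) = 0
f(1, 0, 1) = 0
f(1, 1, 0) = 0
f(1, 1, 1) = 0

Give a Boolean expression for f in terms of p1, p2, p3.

Only row (0,1,0) gives 1. That row's minterm ¬p1·p2·¬p3 is f directly.

f(p1, p2, p3) = (p1' · p2) · p3'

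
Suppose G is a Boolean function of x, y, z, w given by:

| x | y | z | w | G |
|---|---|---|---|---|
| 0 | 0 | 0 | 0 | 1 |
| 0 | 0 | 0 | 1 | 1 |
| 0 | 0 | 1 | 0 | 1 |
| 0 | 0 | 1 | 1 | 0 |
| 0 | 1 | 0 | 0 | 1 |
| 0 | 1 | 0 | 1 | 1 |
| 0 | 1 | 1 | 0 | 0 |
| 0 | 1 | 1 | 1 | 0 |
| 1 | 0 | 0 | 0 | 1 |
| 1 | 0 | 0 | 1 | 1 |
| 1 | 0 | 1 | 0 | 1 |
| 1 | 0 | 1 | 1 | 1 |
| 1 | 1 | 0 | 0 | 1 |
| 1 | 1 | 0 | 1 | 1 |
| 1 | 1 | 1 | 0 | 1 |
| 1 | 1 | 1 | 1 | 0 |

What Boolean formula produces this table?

There are just 4 zero rows: (0,0,1,1), (0,1,1,0), (0,1,1,1), (1,1,1,1). Their minterms are ¬x·¬y·z·w, ¬x·y·z·¬w, ¬x·y·z·w, x·y·z·w; the OR of those covers precisely the 0-outputs, and negating it yields G.

G(x, y, z, w) = ((((((x' · y') · z) · w) + (((x' · y) · z) · w')) + (((x' · y) · z) · w)) + (((x · y) · z) · w))'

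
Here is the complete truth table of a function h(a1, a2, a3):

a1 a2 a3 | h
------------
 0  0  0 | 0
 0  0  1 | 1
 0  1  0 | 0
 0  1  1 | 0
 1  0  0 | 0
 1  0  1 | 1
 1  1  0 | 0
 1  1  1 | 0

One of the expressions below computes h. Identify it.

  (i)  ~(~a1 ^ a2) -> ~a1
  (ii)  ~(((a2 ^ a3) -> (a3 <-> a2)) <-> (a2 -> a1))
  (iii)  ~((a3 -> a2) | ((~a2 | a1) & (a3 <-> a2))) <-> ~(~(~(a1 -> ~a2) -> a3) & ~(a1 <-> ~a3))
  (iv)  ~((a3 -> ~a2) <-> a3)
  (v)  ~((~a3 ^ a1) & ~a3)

iii

(i): at (0,0,0) it gives 1, but h = 0 — eliminated.
(ii): at (0,1,1) it gives 1, but h = 0 — eliminated.
(iv): at (0,0,0) it gives 1, but h = 0 — eliminated.
(v): at (0,1,1) it gives 1, but h = 0 — eliminated.
That leaves (iii). Evaluating it on every row reproduces the table of h exactly.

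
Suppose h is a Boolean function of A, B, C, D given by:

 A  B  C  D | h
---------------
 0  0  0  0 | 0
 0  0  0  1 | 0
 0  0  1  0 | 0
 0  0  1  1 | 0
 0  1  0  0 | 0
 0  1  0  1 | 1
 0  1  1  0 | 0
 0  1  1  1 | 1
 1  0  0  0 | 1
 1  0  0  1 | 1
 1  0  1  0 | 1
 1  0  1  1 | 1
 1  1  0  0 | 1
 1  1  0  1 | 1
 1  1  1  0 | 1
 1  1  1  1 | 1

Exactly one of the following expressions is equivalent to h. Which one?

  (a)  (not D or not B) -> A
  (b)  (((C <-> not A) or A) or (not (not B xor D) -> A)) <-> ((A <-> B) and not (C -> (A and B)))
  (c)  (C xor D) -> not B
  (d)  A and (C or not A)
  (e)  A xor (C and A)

(b): at (0,0,0,1) it gives 1, but h = 0 — eliminated.
(c): at (0,0,0,0) it gives 1, but h = 0 — eliminated.
(d): at (0,1,0,1) it gives 0, but h = 1 — eliminated.
(e): at (0,1,0,1) it gives 0, but h = 1 — eliminated.
Only (a) survives; checking it on all 16 rows confirms it matches h.

a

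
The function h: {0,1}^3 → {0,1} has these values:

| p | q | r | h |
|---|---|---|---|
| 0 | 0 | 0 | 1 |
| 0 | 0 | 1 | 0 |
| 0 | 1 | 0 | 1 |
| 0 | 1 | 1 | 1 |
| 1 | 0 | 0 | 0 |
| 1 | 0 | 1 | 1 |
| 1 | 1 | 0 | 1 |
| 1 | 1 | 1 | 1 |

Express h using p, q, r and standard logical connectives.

h is 0 on only 2 rows — (0,0,1), (1,0,0). Writing each as a minterm (¬p·¬q·r, p·¬q·¬r) and OR-ing them characterizes exactly where h=0, so h is the negation of that disjunction.

h(p, q, r) = ¬(((¬p ∧ ¬q) ∧ r) ∨ ((p ∧ ¬q) ∧ ¬r))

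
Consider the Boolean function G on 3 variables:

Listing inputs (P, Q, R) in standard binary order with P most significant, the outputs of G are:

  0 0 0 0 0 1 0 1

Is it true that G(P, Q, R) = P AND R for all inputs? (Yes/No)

Yes

Test each input against both G and the formula:
  P=0, Q=0, R=0: formula gives 0, G = 0 ✓
  P=0, Q=0, R=1: formula gives 0, G = 0 ✓
  P=0, Q=1, R=0: formula gives 0, G = 0 ✓
  P=0, Q=1, R=1: formula gives 0, G = 0 ✓
  P=1, Q=0, R=0: formula gives 0, G = 0 ✓
  … (the remaining 3 rows also agree.)
No disagreement on any input; they are logically equivalent.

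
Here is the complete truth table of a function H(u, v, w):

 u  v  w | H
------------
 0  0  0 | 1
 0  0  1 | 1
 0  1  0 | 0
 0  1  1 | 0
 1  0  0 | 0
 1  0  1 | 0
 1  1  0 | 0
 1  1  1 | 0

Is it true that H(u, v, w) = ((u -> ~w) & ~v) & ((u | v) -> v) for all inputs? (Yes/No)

Check the formula against H row by row:
  u=0, v=0, w=0: formula gives 1, H = 1 ✓
  u=0, v=0, w=1: formula gives 1, H = 1 ✓
  u=0, v=1, w=0: formula gives 0, H = 0 ✓
  u=0, v=1, w=1: formula gives 0, H = 0 ✓
  u=1, v=0, w=0: formula gives 0, H = 0 ✓
  …and likewise for the remaining 3 rows.
Every row agrees, so the formula is equivalent.

Yes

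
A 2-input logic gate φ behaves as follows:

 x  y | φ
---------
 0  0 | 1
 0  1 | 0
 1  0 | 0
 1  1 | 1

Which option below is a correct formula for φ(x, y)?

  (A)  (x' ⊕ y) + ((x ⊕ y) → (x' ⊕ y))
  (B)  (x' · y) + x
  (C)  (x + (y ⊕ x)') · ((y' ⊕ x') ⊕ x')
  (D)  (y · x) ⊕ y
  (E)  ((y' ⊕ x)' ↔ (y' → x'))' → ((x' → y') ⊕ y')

A

(B) fails at (0,0): the formula yields 0, φ is 1.
(C) fails at (1,0): the formula yields 1, φ is 0.
(D) fails at (0,0): the formula yields 0, φ is 1.
(E) fails at (0,0): the formula yields 0, φ is 1.
That leaves (A). Evaluating it on every row reproduces the table of φ exactly.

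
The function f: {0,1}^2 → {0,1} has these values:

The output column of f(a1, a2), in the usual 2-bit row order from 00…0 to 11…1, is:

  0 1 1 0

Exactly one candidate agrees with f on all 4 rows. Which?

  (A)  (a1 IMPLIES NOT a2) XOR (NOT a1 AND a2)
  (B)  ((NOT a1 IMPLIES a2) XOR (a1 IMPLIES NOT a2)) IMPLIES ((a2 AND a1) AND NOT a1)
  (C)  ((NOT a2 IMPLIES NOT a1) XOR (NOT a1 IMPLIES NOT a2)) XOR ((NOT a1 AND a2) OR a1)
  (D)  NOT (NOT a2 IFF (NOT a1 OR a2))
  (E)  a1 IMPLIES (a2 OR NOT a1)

B

(A) fails at (0,0): the formula yields 1, f is 0.
(C) fails at (0,1): the formula yields 0, f is 1.
(D) fails at (1,1): the formula yields 1, f is 0.
(E) fails at (0,0): the formula yields 1, f is 0.
That leaves (B). Evaluating it on every row reproduces the table of f exactly.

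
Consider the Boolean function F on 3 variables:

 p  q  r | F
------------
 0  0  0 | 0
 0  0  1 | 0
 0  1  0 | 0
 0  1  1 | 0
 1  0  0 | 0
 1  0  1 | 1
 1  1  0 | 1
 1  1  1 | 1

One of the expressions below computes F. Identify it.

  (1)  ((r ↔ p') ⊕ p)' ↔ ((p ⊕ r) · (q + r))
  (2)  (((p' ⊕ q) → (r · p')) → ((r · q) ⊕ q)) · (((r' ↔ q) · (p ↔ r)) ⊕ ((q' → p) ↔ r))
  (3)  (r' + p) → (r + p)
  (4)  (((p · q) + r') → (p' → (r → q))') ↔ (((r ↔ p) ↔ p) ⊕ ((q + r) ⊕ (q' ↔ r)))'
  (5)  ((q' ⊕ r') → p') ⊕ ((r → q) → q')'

(2) fails at (0,0,0): the formula yields 1, F is 0.
(3) fails at (0,0,1): the formula yields 1, F is 0.
(4) fails at (0,1,1): the formula yields 1, F is 0.
(5) fails at (0,0,0): the formula yields 1, F is 0.
Only (1) survives; checking it on all 8 rows confirms it matches F.

1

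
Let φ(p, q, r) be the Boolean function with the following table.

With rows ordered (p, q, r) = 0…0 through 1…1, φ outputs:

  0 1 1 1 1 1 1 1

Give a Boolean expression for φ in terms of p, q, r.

φ(p, q, r) = (p or q) or r

The output is 1 whenever at least one input is 1 — the OR of all inputs.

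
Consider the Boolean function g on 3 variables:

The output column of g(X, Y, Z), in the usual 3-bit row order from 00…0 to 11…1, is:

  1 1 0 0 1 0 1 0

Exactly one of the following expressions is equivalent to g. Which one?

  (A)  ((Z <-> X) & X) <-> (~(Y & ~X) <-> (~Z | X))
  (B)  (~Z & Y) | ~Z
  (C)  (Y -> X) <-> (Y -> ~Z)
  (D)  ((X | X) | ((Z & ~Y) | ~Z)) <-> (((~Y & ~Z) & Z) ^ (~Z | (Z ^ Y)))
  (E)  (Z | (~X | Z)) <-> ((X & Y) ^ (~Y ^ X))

(A): at (0,0,0) it gives 0, but g = 1 — eliminated.
(B): at (0,0,1) it gives 0, but g = 1 — eliminated.
(C): at (0,1,1) it gives 1, but g = 0 — eliminated.
(D): at (0,1,0) it gives 1, but g = 0 — eliminated.
Only (E) survives; checking it on all 8 rows confirms it matches g.

E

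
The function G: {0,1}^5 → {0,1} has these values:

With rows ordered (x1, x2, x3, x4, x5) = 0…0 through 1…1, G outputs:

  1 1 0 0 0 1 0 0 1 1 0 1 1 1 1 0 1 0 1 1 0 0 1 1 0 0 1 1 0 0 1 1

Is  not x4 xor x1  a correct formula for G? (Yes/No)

No

Test each input against both G and the formula:
  x1=0, x2=0, x3=0, x4=0, x5=0: formula gives 1, G = 1 ✓
  x1=0, x2=0, x3=0, x4=0, x5=1: formula gives 1, G = 1 ✓
  x1=0, x2=0, x3=0, x4=1, x5=0: formula gives 0, G = 0 ✓
  x1=0, x2=0, x3=0, x4=1, x5=1: formula gives 0, G = 0 ✓
  x1=0, x2=0, x3=1, x4=0, x5=0: formula gives 1, but G = 0 ✗
Row (0,0,1,0,0) is a counterexample, so the formula is not equivalent to G.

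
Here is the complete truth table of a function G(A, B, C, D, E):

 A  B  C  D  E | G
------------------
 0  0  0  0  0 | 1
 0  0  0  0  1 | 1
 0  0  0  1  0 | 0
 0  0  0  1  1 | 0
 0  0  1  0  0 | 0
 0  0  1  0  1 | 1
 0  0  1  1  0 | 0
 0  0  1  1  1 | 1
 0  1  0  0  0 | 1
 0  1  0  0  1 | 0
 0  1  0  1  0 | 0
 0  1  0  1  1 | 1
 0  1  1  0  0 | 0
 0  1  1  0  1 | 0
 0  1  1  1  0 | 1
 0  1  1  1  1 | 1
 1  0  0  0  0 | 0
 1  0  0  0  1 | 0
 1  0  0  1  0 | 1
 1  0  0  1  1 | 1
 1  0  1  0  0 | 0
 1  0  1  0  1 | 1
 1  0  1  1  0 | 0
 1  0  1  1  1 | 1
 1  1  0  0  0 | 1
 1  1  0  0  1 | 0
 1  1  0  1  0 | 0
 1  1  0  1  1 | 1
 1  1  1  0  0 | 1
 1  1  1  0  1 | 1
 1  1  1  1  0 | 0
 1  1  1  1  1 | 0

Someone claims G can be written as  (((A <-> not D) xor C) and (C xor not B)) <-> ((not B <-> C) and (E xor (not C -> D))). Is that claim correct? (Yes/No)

Check the formula against G row by row:
  A=0, B=0, C=0, D=0, E=0: formula gives 1, G = 1 ✓
  A=0, B=0, C=0, D=0, E=1: formula gives 1, G = 1 ✓
  A=0, B=0, C=0, D=1, E=0: formula gives 0, G = 0 ✓
  A=0, B=0, C=0, D=1, E=1: formula gives 0, G = 0 ✓
  …and likewise for the remaining 28 rows.
All 32 rows match — the expression computes G exactly.

Yes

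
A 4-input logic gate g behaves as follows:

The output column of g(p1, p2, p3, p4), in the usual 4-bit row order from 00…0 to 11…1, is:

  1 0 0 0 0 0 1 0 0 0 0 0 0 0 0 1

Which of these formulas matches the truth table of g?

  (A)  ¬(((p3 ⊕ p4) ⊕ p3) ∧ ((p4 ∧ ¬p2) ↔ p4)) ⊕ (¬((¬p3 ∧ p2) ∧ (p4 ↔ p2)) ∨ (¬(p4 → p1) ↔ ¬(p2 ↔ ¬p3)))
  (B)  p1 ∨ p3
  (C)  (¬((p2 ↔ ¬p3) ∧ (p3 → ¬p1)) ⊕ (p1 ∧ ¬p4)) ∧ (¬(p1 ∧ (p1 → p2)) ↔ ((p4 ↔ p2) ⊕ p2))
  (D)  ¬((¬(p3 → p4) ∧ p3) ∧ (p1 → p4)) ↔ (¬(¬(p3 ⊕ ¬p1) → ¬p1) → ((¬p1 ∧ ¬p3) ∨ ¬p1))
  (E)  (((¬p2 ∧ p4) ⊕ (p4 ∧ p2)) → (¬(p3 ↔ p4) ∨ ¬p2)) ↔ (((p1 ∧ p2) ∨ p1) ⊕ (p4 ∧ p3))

(A) fails at (0,0,0,0): the formula yields 0, g is 1.
(B) fails at (0,0,0,0): the formula yields 0, g is 1.
(D) fails at (0,0,0,1): the formula yields 1, g is 0.
(E) fails at (0,0,0,0): the formula yields 0, g is 1.
That leaves (C). Evaluating it on every row reproduces the table of g exactly.

C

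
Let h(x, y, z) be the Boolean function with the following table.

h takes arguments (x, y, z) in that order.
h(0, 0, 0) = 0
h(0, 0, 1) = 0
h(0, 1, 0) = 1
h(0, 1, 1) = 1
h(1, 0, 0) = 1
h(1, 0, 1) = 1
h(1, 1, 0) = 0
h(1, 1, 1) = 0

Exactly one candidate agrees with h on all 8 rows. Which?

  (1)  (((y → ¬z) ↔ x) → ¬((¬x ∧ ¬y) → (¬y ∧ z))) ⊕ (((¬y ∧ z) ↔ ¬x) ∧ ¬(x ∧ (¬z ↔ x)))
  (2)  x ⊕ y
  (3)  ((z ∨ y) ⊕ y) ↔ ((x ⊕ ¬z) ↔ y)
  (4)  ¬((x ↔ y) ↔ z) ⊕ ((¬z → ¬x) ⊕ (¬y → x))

(1) disagrees with h on (0,0,0) (formula → 1, table → 0); rule it out.
(3) disagrees with h on (0,0,0) (formula → 1, table → 0); rule it out.
(4) disagrees with h on (0,0,1) (formula → 1, table → 0); rule it out.
(2) is the remaining candidate, and it agrees with h on all 8 inputs.

2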